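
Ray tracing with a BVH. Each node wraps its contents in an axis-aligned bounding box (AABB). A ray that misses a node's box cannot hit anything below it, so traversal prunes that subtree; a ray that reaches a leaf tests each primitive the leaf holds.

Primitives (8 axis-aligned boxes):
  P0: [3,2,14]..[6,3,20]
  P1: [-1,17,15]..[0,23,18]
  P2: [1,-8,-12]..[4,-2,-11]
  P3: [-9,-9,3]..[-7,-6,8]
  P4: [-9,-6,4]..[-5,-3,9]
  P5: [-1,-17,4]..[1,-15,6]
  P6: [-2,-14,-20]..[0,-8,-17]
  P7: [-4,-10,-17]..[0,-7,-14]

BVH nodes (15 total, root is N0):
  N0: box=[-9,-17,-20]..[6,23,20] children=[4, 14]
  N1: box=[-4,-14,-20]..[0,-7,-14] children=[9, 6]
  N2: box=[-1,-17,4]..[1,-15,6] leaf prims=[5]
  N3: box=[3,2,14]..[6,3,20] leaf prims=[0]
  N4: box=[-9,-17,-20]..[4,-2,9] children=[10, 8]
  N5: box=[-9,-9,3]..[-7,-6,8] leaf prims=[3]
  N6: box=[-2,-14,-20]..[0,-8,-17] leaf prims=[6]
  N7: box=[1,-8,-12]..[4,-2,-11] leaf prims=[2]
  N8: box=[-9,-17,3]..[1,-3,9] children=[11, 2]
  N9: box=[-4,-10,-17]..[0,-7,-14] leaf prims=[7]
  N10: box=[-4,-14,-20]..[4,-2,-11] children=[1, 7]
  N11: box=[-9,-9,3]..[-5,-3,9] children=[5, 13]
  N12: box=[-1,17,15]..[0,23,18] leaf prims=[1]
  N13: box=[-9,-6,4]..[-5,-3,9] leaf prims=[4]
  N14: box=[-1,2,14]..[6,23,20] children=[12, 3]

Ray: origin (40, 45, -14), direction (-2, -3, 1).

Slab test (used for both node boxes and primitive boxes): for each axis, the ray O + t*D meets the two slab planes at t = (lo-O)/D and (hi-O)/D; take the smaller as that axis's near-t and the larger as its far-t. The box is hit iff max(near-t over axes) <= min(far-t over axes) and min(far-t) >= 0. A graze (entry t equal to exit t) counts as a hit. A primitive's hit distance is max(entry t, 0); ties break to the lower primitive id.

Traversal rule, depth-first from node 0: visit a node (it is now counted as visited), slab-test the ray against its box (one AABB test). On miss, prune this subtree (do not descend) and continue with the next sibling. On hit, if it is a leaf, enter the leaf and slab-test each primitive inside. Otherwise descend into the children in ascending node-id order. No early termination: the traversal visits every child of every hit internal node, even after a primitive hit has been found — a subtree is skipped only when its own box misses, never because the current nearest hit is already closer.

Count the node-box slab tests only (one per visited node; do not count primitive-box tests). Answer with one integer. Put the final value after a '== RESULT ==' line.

Trace the traversal:
N0 x:[17,49/2] y:[22/3,62/3] z:[-6,34] -> hit [17,62/3], descend [4, 14]
  N4 x:[18,49/2] y:[47/3,62/3] z:[-6,23] -> hit [18,62/3], descend [8, 10]
    N8 x:[39/2,49/2] y:[16,62/3] z:[17,23] -> hit [39/2,62/3], descend [2, 11]
      N2 x:[39/2,41/2] y:[20,62/3] z:[18,20] -> hit [20,20] leaf, test {P5@t=20}
      N11 x:[45/2,49/2] y:[16,18] z:[17,23] -> miss, prune
    N10 x:[18,22] y:[47/3,59/3] z:[-6,3] -> miss, prune
  N14 x:[17,41/2] y:[22/3,43/3] z:[28,34] -> miss, prune

Summary -> nodes [0, 4, 8, 2, 11, 10, 14]; box-tests=7; leaf-entries=1; first=P5

== RESULT ==
7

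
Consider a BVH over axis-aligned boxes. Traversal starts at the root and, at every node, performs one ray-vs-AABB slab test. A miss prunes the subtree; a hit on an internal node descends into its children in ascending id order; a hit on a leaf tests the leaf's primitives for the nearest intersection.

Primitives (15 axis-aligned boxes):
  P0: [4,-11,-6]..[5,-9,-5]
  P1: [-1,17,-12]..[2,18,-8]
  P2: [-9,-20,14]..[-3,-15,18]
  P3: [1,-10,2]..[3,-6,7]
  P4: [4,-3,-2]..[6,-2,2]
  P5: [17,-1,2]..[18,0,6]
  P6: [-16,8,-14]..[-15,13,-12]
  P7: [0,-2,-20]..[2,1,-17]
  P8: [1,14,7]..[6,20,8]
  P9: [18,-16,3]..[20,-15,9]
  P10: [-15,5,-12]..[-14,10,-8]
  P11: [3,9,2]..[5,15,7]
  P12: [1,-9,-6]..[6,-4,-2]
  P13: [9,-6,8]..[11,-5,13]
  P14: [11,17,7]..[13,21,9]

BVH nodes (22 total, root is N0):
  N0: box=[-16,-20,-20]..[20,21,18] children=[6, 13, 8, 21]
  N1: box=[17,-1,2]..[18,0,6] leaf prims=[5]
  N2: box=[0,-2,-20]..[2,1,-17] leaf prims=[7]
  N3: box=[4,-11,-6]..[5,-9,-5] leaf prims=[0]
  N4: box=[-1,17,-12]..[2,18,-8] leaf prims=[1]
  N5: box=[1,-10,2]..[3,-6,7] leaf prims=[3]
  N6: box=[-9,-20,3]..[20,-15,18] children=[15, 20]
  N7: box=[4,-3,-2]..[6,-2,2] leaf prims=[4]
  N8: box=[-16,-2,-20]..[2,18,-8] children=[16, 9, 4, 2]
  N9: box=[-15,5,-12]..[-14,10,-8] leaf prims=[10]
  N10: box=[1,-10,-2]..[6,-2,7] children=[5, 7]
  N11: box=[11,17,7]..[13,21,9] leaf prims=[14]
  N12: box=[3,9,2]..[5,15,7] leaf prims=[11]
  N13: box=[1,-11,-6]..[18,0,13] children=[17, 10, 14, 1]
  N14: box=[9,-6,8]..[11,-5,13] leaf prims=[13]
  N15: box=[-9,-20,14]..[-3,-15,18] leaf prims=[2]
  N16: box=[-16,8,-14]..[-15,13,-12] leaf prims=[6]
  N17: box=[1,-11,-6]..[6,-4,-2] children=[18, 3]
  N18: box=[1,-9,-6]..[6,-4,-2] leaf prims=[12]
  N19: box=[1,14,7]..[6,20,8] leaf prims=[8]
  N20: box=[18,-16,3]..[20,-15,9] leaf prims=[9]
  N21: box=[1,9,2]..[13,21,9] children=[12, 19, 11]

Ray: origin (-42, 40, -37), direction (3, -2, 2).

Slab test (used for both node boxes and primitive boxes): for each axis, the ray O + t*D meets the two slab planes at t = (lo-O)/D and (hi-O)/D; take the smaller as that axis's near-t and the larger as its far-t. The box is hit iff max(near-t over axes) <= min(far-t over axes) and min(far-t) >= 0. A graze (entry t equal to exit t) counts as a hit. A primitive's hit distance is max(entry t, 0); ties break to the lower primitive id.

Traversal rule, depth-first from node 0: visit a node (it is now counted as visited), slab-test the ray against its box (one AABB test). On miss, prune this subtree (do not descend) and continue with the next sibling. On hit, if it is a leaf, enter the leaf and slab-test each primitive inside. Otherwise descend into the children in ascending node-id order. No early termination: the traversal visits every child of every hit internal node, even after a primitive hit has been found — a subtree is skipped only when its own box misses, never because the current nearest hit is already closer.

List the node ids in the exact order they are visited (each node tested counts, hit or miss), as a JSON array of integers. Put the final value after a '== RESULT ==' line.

Traverse from the root:
N0 x:[26/3,62/3] y:[19/2,30] z:[17/2,55/2] -> hit [19/2,62/3], descend [6, 8, 13, 21]
  N6 x:[11,62/3] y:[55/2,30] z:[20,55/2] -> miss, prune
  N8 x:[26/3,44/3] y:[11,21] z:[17/2,29/2] -> hit [11,29/2], descend [2, 4, 9, 16]
    N2 x:[14,44/3] y:[39/2,21] z:[17/2,10] -> miss, prune
    N4 x:[41/3,44/3] y:[11,23/2] z:[25/2,29/2] -> miss, prune
    N9 x:[9,28/3] y:[15,35/2] z:[25/2,29/2] -> miss, prune
    N16 x:[26/3,9] y:[27/2,16] z:[23/2,25/2] -> miss, prune
  N13 x:[43/3,20] y:[20,51/2] z:[31/2,25] -> hit [20,20], descend [1, 10, 14, 17]
    N1 x:[59/3,20] y:[20,41/2] z:[39/2,43/2] -> hit [20,20] leaf, test {P5@t=20}
    N10 x:[43/3,16] y:[21,25] z:[35/2,22] -> miss, prune
    N14 x:[17,53/3] y:[45/2,23] z:[45/2,25] -> miss, prune
    N17 x:[43/3,16] y:[22,51/2] z:[31/2,35/2] -> miss, prune
  N21 x:[43/3,55/3] y:[19/2,31/2] z:[39/2,23] -> miss, prune

order=[0, 6, 8, 2, 4, 9, 16, 13, 1, 10, 14, 17, 21]  |boxes|=13  |leaves|=1  hit=P5

== RESULT ==
[0, 6, 8, 2, 4, 9, 16, 13, 1, 10, 14, 17, 21]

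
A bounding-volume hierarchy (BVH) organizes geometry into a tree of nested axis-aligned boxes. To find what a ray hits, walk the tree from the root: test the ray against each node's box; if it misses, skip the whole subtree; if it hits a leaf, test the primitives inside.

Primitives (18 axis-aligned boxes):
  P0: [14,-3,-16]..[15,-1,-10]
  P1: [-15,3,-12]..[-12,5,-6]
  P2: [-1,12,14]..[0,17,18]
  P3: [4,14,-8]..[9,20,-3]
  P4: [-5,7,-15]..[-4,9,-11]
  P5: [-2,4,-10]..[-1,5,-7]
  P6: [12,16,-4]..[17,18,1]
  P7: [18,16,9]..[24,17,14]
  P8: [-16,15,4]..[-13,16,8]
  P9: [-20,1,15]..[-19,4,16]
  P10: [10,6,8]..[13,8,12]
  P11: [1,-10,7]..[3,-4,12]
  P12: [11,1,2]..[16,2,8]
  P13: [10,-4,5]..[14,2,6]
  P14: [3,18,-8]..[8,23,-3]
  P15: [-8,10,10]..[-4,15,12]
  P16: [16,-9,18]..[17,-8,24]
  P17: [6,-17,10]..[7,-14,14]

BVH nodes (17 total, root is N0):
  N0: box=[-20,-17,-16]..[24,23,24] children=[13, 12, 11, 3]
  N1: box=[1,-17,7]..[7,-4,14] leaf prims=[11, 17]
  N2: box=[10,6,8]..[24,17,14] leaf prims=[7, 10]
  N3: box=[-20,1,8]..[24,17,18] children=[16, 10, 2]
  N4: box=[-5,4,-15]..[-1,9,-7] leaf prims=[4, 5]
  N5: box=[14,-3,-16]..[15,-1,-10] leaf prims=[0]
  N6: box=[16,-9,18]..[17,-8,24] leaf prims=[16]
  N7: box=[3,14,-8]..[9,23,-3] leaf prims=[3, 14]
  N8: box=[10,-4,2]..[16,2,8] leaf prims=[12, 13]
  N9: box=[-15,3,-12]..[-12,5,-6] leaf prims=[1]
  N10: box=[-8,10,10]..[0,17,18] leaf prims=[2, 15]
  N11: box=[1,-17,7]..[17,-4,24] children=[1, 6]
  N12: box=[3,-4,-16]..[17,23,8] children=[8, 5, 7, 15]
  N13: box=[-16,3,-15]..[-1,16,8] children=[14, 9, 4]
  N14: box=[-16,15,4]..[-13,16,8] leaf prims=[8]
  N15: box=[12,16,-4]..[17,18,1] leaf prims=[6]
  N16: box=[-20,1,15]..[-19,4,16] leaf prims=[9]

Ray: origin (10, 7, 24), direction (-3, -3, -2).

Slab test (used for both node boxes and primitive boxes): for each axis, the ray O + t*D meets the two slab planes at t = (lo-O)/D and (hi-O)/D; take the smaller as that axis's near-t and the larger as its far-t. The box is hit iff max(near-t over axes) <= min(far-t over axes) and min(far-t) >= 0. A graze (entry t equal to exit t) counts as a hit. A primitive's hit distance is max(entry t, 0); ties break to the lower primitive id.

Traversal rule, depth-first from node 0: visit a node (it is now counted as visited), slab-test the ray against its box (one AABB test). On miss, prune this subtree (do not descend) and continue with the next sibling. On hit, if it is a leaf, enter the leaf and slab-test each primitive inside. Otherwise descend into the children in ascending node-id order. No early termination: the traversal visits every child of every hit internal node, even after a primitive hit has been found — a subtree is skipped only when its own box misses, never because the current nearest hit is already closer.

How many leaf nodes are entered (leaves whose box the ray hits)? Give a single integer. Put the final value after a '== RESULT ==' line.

Trace the traversal:
N0 x:[-14/3,10] y:[-16/3,8] z:[0,20] -> hit [0,8], descend [3, 11, 12, 13]
  N3 x:[-14/3,10] y:[-10/3,2] z:[3,8] -> miss, prune
  N11 x:[-7/3,3] y:[11/3,8] z:[0,17/2] -> miss, prune
  N12 x:[-7/3,7/3] y:[-16/3,11/3] z:[8,20] -> miss, prune
  N13 x:[11/3,26/3] y:[-3,4/3] z:[8,39/2] -> miss, prune

Summary -> nodes [0, 3, 11, 12, 13]; box-tests=5; leaf-entries=0; first=miss

== RESULT ==
0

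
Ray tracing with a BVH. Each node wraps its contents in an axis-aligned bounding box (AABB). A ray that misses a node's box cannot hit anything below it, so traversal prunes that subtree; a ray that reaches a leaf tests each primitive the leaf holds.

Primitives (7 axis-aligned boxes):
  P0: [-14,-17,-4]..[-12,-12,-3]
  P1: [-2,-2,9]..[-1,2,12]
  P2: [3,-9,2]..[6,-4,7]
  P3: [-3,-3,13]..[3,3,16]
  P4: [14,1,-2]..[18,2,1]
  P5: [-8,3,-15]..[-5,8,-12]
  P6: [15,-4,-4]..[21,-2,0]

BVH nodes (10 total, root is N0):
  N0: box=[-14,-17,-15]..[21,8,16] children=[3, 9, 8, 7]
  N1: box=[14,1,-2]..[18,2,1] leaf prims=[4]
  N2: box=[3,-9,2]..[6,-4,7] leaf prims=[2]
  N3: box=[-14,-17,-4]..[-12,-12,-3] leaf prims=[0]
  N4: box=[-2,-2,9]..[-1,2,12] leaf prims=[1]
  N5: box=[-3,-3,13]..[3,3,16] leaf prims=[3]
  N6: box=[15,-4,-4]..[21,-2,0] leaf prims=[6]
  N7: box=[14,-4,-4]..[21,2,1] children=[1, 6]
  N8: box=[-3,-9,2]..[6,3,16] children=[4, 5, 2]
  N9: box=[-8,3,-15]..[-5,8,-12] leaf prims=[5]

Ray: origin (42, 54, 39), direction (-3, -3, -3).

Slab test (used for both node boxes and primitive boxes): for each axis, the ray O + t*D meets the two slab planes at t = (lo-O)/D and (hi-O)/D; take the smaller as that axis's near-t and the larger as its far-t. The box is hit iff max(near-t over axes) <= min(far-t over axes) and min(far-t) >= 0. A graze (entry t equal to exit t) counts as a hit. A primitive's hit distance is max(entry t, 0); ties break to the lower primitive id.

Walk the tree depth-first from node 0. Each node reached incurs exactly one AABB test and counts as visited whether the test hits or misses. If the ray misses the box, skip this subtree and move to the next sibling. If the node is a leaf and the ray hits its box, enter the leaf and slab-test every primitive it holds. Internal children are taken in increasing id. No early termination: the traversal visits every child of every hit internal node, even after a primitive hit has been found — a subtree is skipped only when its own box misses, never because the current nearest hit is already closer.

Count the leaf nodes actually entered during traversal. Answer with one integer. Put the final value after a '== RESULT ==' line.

Trace the traversal:
N0 x:[7,56/3] y:[46/3,71/3] z:[23/3,18] -> hit [46/3,18], descend [3, 7, 8, 9]
  N3 x:[18,56/3] y:[22,71/3] z:[14,43/3] -> miss, prune
  N7 x:[7,28/3] y:[52/3,58/3] z:[38/3,43/3] -> miss, prune
  N8 x:[12,15] y:[17,21] z:[23/3,37/3] -> miss, prune
  N9 x:[47/3,50/3] y:[46/3,17] z:[17,18] -> miss, prune

5 AABB tests over nodes [0, 3, 7, 8, 9]; 0 leaves entered; closest miss.

== RESULT ==
0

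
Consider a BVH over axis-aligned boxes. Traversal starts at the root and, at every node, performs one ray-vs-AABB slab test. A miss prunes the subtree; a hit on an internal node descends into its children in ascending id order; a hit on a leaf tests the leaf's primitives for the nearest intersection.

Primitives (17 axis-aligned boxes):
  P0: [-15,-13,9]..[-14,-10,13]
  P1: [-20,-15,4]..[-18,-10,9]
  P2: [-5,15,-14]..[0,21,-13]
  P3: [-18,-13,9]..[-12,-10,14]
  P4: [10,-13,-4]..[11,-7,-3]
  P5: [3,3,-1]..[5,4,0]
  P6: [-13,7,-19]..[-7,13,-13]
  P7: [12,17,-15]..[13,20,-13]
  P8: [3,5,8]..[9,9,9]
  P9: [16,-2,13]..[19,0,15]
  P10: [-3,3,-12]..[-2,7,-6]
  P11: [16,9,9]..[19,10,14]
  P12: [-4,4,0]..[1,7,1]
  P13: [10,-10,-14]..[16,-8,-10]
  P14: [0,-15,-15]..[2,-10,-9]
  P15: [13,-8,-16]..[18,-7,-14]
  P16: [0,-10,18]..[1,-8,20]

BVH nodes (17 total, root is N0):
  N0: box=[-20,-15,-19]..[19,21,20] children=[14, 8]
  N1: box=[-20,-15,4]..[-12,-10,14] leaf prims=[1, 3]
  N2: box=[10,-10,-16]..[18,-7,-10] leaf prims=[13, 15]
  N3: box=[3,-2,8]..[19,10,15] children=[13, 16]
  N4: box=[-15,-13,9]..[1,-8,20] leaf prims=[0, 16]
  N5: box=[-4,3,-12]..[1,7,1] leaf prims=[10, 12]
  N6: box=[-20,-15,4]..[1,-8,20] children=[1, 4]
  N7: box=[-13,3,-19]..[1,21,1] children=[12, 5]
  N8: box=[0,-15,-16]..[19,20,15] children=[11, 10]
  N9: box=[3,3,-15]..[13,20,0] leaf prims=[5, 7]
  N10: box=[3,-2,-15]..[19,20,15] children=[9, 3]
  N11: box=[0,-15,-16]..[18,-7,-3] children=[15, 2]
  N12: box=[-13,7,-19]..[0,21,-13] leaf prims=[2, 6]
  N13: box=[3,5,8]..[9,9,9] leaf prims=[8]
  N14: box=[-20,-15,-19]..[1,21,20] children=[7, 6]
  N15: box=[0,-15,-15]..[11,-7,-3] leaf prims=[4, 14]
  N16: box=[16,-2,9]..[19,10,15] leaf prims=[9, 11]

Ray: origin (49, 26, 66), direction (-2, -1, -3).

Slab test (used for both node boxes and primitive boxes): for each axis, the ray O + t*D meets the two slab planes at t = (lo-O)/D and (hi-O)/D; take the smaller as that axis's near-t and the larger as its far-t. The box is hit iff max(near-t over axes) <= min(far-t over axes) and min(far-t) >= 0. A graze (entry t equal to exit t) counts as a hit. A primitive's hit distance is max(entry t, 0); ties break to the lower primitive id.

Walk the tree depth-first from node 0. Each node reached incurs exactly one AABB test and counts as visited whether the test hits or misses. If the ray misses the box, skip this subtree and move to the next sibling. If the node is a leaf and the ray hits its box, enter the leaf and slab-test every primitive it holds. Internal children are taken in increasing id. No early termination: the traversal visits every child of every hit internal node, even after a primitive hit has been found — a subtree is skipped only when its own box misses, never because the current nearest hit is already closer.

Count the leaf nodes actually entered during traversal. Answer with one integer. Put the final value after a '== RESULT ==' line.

Traverse from the root:
N0 x:[15,69/2] y:[5,41] z:[46/3,85/3] -> hit [46/3,85/3], descend [8, 14]
  N8 x:[15,49/2] y:[6,41] z:[17,82/3] -> hit [17,49/2], descend [10, 11]
    N10 x:[15,23] y:[6,28] z:[17,27] -> hit [17,23], descend [3, 9]
      N3 x:[15,23] y:[16,28] z:[17,58/3] -> hit [17,58/3], descend [13, 16]
        N13 x:[20,23] y:[17,21] z:[19,58/3] -> miss, prune
        N16 x:[15,33/2] y:[16,28] z:[17,19] -> miss, prune
      N9 x:[18,23] y:[6,23] z:[22,27] -> hit [22,23] leaf, test {P5@t=22, P7(miss)}
    N11 x:[31/2,49/2] y:[33,41] z:[23,82/3] -> miss, prune
  N14 x:[24,69/2] y:[5,41] z:[46/3,85/3] -> hit [24,85/3], descend [6, 7]
    N6 x:[24,69/2] y:[34,41] z:[46/3,62/3] -> miss, prune
    N7 x:[24,31] y:[5,23] z:[65/3,85/3] -> miss, prune

order=[0, 8, 10, 3, 13, 16, 9, 11, 14, 6, 7]  |boxes|=11  |leaves|=1  hit=P5

== RESULT ==
1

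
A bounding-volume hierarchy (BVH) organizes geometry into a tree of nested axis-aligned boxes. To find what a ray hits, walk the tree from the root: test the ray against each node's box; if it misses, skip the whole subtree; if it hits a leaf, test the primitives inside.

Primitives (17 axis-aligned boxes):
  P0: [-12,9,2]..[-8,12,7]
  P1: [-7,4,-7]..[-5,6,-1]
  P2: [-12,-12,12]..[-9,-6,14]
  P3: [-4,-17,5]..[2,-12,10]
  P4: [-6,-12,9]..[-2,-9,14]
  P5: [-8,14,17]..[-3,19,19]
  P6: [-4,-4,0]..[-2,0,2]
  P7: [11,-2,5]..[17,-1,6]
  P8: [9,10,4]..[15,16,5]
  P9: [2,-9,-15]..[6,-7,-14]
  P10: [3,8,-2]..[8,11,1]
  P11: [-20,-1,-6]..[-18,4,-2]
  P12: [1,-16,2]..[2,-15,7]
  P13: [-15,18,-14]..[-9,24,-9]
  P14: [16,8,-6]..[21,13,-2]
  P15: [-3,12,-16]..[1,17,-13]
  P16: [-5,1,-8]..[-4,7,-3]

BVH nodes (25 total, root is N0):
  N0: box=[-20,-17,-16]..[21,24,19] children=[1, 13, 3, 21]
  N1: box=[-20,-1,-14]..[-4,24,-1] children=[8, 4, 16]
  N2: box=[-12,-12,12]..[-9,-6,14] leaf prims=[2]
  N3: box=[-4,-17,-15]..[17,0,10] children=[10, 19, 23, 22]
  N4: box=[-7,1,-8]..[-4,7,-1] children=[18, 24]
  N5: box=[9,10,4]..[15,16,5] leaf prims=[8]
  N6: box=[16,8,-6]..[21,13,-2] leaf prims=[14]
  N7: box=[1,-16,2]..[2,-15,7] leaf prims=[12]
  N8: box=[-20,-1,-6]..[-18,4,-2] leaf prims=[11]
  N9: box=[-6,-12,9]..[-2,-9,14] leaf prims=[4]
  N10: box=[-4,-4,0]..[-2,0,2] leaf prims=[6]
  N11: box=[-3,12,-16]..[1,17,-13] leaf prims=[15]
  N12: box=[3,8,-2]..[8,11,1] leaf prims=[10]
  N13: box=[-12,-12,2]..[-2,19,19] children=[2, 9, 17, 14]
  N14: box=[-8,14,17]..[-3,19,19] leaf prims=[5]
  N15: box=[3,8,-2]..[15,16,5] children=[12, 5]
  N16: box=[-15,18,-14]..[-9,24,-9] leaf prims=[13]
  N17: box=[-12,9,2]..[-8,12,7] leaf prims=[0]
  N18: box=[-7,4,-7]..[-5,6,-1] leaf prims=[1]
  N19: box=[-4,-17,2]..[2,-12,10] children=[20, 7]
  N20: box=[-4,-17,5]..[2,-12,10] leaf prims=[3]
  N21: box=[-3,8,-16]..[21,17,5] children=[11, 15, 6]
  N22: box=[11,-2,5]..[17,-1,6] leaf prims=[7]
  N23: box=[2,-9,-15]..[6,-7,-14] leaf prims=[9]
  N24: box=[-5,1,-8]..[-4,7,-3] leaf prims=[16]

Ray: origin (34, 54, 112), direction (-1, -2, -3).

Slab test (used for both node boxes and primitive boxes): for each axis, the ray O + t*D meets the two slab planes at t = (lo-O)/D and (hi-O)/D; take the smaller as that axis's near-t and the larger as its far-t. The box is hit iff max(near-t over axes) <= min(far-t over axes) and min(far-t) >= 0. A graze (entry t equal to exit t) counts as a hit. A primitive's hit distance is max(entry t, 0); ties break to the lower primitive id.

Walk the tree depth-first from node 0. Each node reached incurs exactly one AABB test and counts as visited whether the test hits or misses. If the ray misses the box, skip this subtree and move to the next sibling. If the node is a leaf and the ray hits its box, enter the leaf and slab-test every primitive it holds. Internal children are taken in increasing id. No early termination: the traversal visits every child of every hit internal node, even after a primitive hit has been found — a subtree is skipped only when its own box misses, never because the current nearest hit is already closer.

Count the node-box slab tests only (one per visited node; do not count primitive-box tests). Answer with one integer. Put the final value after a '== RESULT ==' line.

Trace the traversal:
N0 x:[13,54] y:[15,71/2] z:[31,128/3] -> hit [31,71/2], descend [1, 3, 13, 21]
  N1 x:[38,54] y:[15,55/2] z:[113/3,42] -> miss, prune
  N3 x:[17,38] y:[27,71/2] z:[34,127/3] -> hit [34,71/2], descend [10, 19, 22, 23]
    N10 x:[36,38] y:[27,29] z:[110/3,112/3] -> miss, prune
    N19 x:[32,38] y:[33,71/2] z:[34,110/3] -> hit [34,71/2], descend [7, 20]
      N7 x:[32,33] y:[69/2,35] z:[35,110/3] -> miss, prune
      N20 x:[32,38] y:[33,71/2] z:[34,107/3] -> hit [34,71/2] leaf, test {P3@t=34}
    N22 x:[17,23] y:[55/2,28] z:[106/3,107/3] -> miss, prune
    N23 x:[28,32] y:[61/2,63/2] z:[42,127/3] -> miss, prune
  N13 x:[36,46] y:[35/2,33] z:[31,110/3] -> miss, prune
  N21 x:[13,37] y:[37/2,23] z:[107/3,128/3] -> miss, prune

order=[0, 1, 3, 10, 19, 7, 20, 22, 23, 13, 21]  |boxes|=11  |leaves|=1  hit=P3

== RESULT ==
11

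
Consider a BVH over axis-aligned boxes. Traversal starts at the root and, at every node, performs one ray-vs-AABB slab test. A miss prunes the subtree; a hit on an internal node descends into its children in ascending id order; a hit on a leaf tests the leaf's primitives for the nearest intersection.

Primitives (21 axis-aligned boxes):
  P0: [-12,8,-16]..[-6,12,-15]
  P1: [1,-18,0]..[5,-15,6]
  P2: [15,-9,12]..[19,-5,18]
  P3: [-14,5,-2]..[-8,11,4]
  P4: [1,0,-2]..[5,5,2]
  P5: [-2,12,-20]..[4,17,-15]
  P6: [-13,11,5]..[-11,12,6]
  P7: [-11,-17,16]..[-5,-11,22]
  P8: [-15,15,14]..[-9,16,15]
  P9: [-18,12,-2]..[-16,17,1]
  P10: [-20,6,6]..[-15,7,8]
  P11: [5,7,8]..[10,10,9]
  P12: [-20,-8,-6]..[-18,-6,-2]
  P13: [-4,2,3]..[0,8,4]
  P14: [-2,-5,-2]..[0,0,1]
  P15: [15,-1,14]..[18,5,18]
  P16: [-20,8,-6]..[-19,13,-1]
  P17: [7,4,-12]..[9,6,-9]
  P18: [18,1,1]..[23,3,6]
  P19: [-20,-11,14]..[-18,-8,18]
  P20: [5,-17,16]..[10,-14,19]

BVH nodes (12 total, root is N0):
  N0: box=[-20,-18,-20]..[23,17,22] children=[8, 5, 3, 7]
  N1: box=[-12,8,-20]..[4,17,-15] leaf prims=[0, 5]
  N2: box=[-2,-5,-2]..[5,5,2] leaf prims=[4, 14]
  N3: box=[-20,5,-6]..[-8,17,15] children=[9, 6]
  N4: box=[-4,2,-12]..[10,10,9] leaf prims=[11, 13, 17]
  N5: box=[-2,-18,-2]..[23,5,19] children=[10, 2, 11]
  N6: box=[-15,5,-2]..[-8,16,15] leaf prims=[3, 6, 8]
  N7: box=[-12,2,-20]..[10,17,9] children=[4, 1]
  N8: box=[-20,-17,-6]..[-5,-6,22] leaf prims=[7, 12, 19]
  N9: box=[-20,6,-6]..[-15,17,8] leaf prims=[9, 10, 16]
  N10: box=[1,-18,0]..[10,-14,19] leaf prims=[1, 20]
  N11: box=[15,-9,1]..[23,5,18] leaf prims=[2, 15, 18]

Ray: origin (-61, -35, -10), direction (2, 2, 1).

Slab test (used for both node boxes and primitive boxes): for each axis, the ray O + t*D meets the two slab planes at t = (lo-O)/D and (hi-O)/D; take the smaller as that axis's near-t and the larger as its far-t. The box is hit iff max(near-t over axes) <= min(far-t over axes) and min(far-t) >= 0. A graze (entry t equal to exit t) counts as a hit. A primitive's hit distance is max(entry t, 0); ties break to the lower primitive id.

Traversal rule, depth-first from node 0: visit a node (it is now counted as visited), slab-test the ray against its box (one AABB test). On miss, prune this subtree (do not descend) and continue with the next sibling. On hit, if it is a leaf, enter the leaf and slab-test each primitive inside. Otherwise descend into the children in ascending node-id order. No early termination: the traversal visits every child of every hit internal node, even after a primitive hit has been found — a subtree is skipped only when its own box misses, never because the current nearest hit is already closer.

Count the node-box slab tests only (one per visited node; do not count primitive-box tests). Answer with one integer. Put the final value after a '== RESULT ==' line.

Traverse from the root:
N0 x:[41/2,42] y:[17/2,26] z:[-10,32] -> hit [41/2,26], descend [3, 5, 7, 8]
  N3 x:[41/2,53/2] y:[20,26] z:[4,25] -> hit [41/2,25], descend [6, 9]
    N6 x:[23,53/2] y:[20,51/2] z:[8,25] -> hit [23,25] leaf, test {P3(miss), P6(miss), P8@t=25}
    N9 x:[41/2,23] y:[41/2,26] z:[4,18] -> miss, prune
  N5 x:[59/2,42] y:[17/2,20] z:[8,29] -> miss, prune
  N7 x:[49/2,71/2] y:[37/2,26] z:[-10,19] -> miss, prune
  N8 x:[41/2,28] y:[9,29/2] z:[4,32] -> miss, prune

Visited [0, 3, 6, 9, 5, 7, 8]. Tests: 7 box, 1 leaf. Nearest: P8.

== RESULT ==
7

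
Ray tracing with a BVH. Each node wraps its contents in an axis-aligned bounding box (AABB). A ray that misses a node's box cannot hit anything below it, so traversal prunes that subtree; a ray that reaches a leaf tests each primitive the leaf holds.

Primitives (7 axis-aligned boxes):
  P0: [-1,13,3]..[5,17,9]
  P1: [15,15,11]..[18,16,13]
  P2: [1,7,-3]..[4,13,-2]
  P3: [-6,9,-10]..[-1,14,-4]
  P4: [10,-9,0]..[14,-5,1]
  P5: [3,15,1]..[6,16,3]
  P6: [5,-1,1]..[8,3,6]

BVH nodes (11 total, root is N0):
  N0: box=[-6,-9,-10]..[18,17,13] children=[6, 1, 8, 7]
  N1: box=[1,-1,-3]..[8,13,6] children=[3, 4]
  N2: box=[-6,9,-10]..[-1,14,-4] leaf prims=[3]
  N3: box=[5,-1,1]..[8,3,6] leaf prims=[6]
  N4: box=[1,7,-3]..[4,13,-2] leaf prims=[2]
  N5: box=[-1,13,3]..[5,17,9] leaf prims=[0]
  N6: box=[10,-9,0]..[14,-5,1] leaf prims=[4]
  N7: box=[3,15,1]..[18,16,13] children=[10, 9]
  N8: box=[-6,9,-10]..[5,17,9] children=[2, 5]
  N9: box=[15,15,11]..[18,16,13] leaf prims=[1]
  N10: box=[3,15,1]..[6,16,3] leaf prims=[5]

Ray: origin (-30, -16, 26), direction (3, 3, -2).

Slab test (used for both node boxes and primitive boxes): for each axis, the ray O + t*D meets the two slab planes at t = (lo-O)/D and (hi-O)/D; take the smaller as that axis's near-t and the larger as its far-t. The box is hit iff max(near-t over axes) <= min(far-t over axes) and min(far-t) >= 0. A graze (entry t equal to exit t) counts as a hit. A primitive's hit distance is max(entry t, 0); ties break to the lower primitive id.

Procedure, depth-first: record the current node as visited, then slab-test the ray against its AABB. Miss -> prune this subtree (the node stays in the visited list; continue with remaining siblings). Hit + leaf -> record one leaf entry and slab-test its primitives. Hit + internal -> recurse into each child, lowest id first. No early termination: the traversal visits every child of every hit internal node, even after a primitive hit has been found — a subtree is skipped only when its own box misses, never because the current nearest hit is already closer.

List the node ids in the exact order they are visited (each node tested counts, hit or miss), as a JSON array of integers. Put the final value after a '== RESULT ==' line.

Traverse from the root:
N0 x:[8,16] y:[7/3,11] z:[13/2,18] -> hit [8,11], descend [1, 6, 7, 8]
  N1 x:[31/3,38/3] y:[5,29/3] z:[10,29/2] -> miss, prune
  N6 x:[40/3,44/3] y:[7/3,11/3] z:[25/2,13] -> miss, prune
  N7 x:[11,16] y:[31/3,32/3] z:[13/2,25/2] -> miss, prune
  N8 x:[8,35/3] y:[25/3,11] z:[17/2,18] -> hit [17/2,11], descend [2, 5]
    N2 x:[8,29/3] y:[25/3,10] z:[15,18] -> miss, prune
    N5 x:[29/3,35/3] y:[29/3,11] z:[17/2,23/2] -> hit [29/3,11] leaf, test {P0@t=29/3}

7 AABB tests over nodes [0, 1, 6, 7, 8, 2, 5]; 1 leaf entered; closest P0.

== RESULT ==
[0, 1, 6, 7, 8, 2, 5]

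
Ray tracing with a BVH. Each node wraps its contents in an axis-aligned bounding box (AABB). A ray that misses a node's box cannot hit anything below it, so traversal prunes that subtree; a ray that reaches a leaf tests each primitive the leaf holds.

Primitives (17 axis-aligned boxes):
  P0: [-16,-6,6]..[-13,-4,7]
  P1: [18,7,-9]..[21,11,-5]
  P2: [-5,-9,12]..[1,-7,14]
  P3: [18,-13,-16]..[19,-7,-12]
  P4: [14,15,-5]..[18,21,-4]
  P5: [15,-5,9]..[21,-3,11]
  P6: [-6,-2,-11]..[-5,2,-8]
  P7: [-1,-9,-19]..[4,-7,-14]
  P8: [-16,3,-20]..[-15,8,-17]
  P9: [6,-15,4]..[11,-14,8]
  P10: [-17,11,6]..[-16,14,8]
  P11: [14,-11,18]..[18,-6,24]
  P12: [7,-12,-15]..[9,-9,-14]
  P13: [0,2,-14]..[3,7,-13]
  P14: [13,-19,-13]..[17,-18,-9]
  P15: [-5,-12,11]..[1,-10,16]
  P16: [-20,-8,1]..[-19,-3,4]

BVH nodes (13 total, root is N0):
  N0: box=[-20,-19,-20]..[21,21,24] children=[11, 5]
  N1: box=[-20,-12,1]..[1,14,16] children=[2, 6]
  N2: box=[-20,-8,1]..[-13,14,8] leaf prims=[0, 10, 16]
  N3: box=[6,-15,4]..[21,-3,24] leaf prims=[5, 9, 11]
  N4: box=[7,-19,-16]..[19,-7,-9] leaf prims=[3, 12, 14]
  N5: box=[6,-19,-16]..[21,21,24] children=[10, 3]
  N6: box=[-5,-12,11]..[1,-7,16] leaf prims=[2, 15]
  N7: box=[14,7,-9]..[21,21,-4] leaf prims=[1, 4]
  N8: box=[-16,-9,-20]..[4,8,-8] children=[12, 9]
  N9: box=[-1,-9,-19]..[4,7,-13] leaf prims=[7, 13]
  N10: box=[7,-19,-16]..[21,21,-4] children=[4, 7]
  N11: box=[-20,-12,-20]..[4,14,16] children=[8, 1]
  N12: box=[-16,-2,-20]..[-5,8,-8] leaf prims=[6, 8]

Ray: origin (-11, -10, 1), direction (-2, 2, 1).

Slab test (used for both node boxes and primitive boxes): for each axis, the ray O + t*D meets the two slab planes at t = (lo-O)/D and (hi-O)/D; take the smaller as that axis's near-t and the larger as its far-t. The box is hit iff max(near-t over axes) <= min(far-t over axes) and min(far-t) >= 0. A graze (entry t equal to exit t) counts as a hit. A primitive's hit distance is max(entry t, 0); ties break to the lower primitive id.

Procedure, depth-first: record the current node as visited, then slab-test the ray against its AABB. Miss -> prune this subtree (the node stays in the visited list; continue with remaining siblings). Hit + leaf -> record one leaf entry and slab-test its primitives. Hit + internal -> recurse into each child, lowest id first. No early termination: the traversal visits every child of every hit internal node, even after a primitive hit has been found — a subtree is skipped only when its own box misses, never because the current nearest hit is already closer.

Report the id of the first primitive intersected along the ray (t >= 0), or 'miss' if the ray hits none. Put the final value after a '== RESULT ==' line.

Walk:
N0 x:[-16,9/2] y:[-9/2,31/2] z:[-21,23] -> hit [-9/2,9/2], descend [5, 11]
  N5 x:[-16,-17/2] y:[-9/2,31/2] z:[-17,23] -> miss, prune
  N11 x:[-15/2,9/2] y:[-1,12] z:[-21,15] -> hit [-1,9/2], descend [1, 8]
    N1 x:[-6,9/2] y:[-1,12] z:[0,15] -> hit [0,9/2], descend [2, 6]
      N2 x:[1,9/2] y:[1,12] z:[0,7] -> hit [1,9/2] leaf, test {P0(miss), P10(miss), P16(miss)}
      N6 x:[-6,-3] y:[-1,3/2] z:[10,15] -> miss, prune
    N8 x:[-15/2,5/2] y:[1/2,9] z:[-21,-9] -> miss, prune

Visited [0, 5, 11, 1, 2, 6, 8]. Tests: 7 box, 1 leaf. Nearest: miss.

== RESULT ==
miss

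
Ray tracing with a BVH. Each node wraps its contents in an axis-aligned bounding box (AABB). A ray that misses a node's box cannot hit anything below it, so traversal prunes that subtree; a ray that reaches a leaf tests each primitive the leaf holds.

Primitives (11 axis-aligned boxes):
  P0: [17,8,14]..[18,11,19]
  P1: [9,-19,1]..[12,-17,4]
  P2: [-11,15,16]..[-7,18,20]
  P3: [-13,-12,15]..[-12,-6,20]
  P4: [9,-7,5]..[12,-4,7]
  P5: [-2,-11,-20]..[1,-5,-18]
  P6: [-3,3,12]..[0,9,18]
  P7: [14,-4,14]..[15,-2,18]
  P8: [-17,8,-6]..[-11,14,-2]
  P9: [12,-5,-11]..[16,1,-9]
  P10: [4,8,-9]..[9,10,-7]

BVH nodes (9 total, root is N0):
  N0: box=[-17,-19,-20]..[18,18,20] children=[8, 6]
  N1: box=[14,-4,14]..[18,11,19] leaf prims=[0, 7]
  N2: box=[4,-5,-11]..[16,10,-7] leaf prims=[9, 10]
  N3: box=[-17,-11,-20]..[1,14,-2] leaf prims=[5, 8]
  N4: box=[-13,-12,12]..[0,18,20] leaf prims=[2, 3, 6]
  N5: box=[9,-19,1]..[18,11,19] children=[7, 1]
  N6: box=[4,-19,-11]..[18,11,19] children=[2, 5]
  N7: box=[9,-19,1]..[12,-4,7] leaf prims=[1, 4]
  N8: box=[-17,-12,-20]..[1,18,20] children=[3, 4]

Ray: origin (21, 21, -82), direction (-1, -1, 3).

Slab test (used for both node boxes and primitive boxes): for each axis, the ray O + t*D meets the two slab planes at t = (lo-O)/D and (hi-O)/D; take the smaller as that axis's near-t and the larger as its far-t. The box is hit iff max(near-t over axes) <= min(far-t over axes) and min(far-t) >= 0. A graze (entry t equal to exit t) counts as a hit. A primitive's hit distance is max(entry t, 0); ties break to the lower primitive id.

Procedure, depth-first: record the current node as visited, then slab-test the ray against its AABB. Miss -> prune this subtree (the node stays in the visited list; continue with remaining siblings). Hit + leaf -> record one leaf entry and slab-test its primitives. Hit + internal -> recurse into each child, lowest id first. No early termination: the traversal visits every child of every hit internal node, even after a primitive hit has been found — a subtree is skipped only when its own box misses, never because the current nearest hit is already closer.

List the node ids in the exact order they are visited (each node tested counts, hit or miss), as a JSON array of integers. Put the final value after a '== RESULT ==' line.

Traverse from the root:
N0 x:[3,38] y:[3,40] z:[62/3,34] -> hit [62/3,34], descend [6, 8]
  N6 x:[3,17] y:[10,40] z:[71/3,101/3] -> miss, prune
  N8 x:[20,38] y:[3,33] z:[62/3,34] -> hit [62/3,33], descend [3, 4]
    N3 x:[20,38] y:[7,32] z:[62/3,80/3] -> hit [62/3,80/3] leaf, test {P5(miss), P8(miss)}
    N4 x:[21,34] y:[3,33] z:[94/3,34] -> hit [94/3,33] leaf, test {P2(miss), P3@t=33, P6(miss)}

order=[0, 6, 8, 3, 4]  |boxes|=5  |leaves|=2  hit=P3

== RESULT ==
[0, 6, 8, 3, 4]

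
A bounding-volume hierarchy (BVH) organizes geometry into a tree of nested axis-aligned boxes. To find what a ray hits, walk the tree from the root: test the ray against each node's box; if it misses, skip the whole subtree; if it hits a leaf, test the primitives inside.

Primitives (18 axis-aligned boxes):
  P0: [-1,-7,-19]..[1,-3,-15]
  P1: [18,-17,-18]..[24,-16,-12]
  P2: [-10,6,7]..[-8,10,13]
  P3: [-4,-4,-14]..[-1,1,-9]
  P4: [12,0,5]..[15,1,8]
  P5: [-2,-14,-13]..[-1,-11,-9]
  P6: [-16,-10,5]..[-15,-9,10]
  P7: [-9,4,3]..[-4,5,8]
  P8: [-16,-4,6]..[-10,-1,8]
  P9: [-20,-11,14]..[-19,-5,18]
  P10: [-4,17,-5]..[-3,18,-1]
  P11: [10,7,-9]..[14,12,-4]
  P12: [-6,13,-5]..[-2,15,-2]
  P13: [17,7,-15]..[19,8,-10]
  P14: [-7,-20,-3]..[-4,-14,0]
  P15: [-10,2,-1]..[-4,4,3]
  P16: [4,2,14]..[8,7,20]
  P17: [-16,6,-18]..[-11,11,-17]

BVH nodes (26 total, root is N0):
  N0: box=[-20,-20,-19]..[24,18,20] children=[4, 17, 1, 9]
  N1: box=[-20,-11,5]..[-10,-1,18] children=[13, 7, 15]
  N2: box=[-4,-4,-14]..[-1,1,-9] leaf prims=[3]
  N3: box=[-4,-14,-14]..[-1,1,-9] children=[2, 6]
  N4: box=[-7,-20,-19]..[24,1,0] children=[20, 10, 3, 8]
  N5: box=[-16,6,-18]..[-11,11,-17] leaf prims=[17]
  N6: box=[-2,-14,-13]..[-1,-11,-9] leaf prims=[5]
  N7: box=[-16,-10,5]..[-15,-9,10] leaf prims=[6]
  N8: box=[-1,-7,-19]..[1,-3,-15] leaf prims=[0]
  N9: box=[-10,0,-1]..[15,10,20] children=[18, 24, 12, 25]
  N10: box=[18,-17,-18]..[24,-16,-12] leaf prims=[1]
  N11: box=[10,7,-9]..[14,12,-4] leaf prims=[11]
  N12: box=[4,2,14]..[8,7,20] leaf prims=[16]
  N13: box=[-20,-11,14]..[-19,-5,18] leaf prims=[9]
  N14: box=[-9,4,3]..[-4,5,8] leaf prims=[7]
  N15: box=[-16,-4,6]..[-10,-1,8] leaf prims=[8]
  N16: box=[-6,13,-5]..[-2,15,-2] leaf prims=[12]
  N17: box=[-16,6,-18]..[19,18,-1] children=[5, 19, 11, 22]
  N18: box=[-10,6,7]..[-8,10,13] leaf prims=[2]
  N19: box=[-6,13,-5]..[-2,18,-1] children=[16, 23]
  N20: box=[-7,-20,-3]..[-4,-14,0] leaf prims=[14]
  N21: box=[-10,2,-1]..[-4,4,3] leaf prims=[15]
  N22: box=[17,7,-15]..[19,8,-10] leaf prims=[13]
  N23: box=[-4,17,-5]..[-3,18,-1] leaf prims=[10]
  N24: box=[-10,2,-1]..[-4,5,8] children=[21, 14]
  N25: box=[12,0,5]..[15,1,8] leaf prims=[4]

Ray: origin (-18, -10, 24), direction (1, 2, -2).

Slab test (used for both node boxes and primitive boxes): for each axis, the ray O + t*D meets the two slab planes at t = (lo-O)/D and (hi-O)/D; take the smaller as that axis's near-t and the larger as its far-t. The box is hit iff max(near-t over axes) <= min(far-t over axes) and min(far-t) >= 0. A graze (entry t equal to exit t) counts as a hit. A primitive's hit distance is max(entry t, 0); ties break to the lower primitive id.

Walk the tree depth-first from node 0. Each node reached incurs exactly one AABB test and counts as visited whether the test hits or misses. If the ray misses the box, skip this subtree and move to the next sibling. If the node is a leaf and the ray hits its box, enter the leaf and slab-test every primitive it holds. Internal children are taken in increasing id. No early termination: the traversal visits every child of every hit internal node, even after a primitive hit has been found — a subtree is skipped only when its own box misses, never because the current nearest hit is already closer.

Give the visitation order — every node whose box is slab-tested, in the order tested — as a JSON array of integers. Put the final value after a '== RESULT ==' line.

Traverse from the root:
N0 x:[-2,42] y:[-5,14] z:[2,43/2] -> hit [2,14], descend [1, 4, 9, 17]
  N1 x:[-2,8] y:[-1/2,9/2] z:[3,19/2] -> hit [3,9/2], descend [7, 13, 15]
    N7 x:[2,3] y:[0,1/2] z:[7,19/2] -> miss, prune
    N13 x:[-2,-1] y:[-1/2,5/2] z:[3,5] -> miss, prune
    N15 x:[2,8] y:[3,9/2] z:[8,9] -> miss, prune
  N4 x:[11,42] y:[-5,11/2] z:[12,43/2] -> miss, prune
  N9 x:[8,33] y:[5,10] z:[2,25/2] -> hit [8,10], descend [12, 18, 24, 25]
    N12 x:[22,26] y:[6,17/2] z:[2,5] -> miss, prune
    N18 x:[8,10] y:[8,10] z:[11/2,17/2] -> hit [8,17/2] leaf, test {P2@t=8}
    N24 x:[8,14] y:[6,15/2] z:[8,25/2] -> miss, prune
    N25 x:[30,33] y:[5,11/2] z:[8,19/2] -> miss, prune
  N17 x:[2,37] y:[8,14] z:[25/2,21] -> hit [25/2,14], descend [5, 11, 19, 22]
    N5 x:[2,7] y:[8,21/2] z:[41/2,21] -> miss, prune
    N11 x:[28,32] y:[17/2,11] z:[14,33/2] -> miss, prune
    N19 x:[12,16] y:[23/2,14] z:[25/2,29/2] -> hit [25/2,14], descend [16, 23]
      N16 x:[12,16] y:[23/2,25/2] z:[13,29/2] -> miss, prune
      N23 x:[14,15] y:[27/2,14] z:[25/2,29/2] -> hit [14,14] leaf, test {P10@t=14}
    N22 x:[35,37] y:[17/2,9] z:[17,39/2] -> miss, prune

order=[0, 1, 7, 13, 15, 4, 9, 12, 18, 24, 25, 17, 5, 11, 19, 16, 23, 22]  |boxes|=18  |leaves|=2  hit=P2

== RESULT ==
[0, 1, 7, 13, 15, 4, 9, 12, 18, 24, 25, 17, 5, 11, 19, 16, 23, 22]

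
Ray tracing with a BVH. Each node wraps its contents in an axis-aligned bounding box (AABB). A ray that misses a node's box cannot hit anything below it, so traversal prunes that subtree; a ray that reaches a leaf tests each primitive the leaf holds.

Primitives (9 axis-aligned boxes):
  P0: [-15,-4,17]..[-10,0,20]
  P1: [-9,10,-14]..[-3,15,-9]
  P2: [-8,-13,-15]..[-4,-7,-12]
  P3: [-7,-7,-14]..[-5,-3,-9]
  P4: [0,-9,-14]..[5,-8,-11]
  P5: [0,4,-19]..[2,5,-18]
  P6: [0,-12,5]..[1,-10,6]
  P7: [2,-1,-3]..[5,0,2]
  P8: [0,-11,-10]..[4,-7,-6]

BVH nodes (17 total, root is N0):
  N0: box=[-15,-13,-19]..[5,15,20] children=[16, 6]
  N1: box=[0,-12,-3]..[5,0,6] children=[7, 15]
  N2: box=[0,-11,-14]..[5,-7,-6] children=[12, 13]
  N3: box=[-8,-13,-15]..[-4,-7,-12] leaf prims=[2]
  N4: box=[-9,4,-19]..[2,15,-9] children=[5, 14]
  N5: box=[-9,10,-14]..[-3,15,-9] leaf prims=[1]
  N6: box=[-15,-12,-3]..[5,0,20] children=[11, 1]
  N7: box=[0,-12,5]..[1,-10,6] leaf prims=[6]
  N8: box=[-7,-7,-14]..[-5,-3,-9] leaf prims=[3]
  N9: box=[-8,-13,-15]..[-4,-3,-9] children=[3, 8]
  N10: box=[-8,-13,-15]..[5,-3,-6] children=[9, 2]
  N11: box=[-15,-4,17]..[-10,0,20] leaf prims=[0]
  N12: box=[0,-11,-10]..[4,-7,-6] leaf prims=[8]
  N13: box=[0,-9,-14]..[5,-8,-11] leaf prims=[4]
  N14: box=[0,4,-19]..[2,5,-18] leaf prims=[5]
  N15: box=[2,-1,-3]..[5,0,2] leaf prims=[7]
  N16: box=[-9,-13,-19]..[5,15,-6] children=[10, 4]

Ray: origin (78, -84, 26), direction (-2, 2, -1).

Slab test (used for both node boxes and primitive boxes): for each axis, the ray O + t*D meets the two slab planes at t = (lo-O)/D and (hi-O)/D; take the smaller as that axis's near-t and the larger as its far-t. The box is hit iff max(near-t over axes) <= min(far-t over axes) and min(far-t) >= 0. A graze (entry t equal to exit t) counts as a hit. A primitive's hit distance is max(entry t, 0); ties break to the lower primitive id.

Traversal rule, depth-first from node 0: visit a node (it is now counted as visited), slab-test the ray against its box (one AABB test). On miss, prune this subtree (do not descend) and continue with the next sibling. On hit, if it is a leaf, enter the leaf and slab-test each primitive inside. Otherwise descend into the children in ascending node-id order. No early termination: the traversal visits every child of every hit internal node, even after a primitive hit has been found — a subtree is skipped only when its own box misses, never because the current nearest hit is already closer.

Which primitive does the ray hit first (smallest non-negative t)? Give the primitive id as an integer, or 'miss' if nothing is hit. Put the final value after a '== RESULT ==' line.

Trace the traversal:
N0 x:[73/2,93/2] y:[71/2,99/2] z:[6,45] -> hit [73/2,45], descend [6, 16]
  N6 x:[73/2,93/2] y:[36,42] z:[6,29] -> miss, prune
  N16 x:[73/2,87/2] y:[71/2,99/2] z:[32,45] -> hit [73/2,87/2], descend [4, 10]
    N4 x:[38,87/2] y:[44,99/2] z:[35,45] -> miss, prune
    N10 x:[73/2,43] y:[71/2,81/2] z:[32,41] -> hit [73/2,81/2], descend [2, 9]
      N2 x:[73/2,39] y:[73/2,77/2] z:[32,40] -> hit [73/2,77/2], descend [12, 13]
        N12 x:[37,39] y:[73/2,77/2] z:[32,36] -> miss, prune
        N13 x:[73/2,39] y:[75/2,38] z:[37,40] -> hit [75/2,38] leaf, test {P4@t=75/2}
      N9 x:[41,43] y:[71/2,81/2] z:[35,41] -> miss, prune

9 AABB tests over nodes [0, 6, 16, 4, 10, 2, 12, 13, 9]; 1 leaf entered; closest P4.

== RESULT ==
4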